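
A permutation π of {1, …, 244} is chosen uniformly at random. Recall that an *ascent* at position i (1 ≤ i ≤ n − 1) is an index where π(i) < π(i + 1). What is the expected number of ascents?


Write X = Σ X_I over i = 1, …, 243, with X_I the indicator of one ascent.
There are 243 indicators.
For each fixed i, the pair (π(i), π(i+1)) is a uniformly random ordered pair of distinct values from {1, …, 244}; by symmetry P[π(i) < π(i+1)] = 1/2.
By linearity: E[X] = 243 · (1/2) = (244 − 1) · (1/2) = 243/2 ≈ 121.50000.

E[X] = 243/2 = 121.50000.


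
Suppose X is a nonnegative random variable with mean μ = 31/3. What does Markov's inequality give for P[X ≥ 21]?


μ = E[X] = 31/3, a = 21.
Markov: P[X ≥ 21] ≤ μ/a = (31/3)/21 = 31/63.
Numerically: ≈ 0.4921.
(Since a = 21 > μ = 10.3333, the bound 31/63 is < 1 and informative.)

P[X ≥ 21] ≤ 31/63 ≈ 0.4921.


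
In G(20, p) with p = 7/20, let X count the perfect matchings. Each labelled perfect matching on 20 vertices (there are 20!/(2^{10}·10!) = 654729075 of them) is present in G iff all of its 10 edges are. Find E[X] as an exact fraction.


K_20 has 20!/(2^{10}·10!) = 654729075 labelled perfect matchings.
For each such perfect matching H, let X_H = 1 if all 10 edges of H are present in G. Then P[X_H = 1] = p^{10} = (7/20)^{10} = 282475249/10240000000000.
Summing the indicators: E[X] = Σ_H E[X_H] = 654729075 · p^{10} = 654729075 · 282475249/10240000000000 = 7397790339526587/409600000000.
Numerically: E[X] ≈ 18061.

E[X] = 654729075 · (7/20)^{10} = 7397790339526587/409600000000 ≈ 18061.


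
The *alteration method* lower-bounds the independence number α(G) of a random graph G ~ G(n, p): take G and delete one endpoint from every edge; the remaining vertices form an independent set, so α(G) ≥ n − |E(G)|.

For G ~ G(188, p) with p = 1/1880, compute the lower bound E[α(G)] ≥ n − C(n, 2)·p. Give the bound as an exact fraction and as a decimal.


E[|E(G)|] = C(188, 2)·p = 17578 · (1/1880) = 187/20.
E[α(G)] ≥ n − E[|E(G)|] = 188 − 187/20 = 3573/20.
Numerically: ≈ 178.650.
(This is only a lower bound; the true E[α(G)] may be larger.)

E[α(G)] ≥ 3573/20 ≈ 178.650.


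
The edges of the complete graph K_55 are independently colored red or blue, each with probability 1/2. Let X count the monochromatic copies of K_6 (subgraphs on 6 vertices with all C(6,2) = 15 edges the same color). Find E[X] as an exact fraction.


Let X = Σ_S X_S over the C(55, 6) = 28989675 subsets S of size 6, where X_S = 1 if the K_6 on S is monochromatic.
For a fixed S, the K_6 on S has C(6, 2) = 15 edges. P[all 15 edges red] = (1/2)^15, and likewise for blue, so P[monochromatic] = 2·(1/2)^15 = 2^{1 − 15} = 1/16384.
By linearity of expectation: E[X] = C(55, 6) · 2^{1 − 15} = 28989675 · 1/16384 = 28989675/16384.
Numerically: E[X] ≈ 1769.389.

E[X] = C(55,6)·2^(1−C(6,2)) = 28989675/16384 ≈ 1769.389.


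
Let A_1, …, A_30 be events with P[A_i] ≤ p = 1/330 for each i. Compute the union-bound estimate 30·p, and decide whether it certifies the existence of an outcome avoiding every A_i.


Union bound: P[∪_{i=1}^{30} A_i] ≤ Σ_i P[A_i] ≤ 30·p = 30·(1/330) = 1/11.
Numerically: 1/11 ≈ 0.09091.
Is 1/11 < 1? YES.
Since P[∪ A_i] ≤ 1/11 < 1, the complement has P[∩ A_i^c] ≥ 1 − 1/11 = 10/11 > 0, so some outcome avoids every A_i.

30·p = 1/11 ≈ 0.09091; existence CERTIFIED by the union bound.


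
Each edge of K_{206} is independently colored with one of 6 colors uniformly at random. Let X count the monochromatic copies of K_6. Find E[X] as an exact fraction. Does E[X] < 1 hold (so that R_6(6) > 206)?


E[X] = C(206, 6) · 6^{1 − 15} = 98619368491 · 6^{−14} = 98619368491/78364164096.
As a reduced fraction: E[X] = 98619368491/78364164096 ≈ 1.2584753.
Is E[X] < 1? NO.
Since E[X] ≥ 1, the first-moment bound is inconclusive at n = 206; it does NOT by itself certify R_6(6) > 206.

E[X] = 98619368491/78364164096 ≈ 1.2584753; E[X] ≥ 1; first-moment method inconclusive here.


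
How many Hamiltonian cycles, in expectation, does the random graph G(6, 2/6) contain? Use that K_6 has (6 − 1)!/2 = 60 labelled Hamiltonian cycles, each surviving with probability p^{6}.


K_6 has (6 − 1)!/2 = 60 labelled Hamiltonian cycles.
For each such Hamiltonian cycle H, let X_H = 1 if all 6 edges of H are present in G. Then P[X_H = 1] = p^{6} = (1/3)^{6} = 1/729.
By linearity: E[X] = Σ_H E[X_H] = 60 · p^{6} = 60 · 1/729 = 20/243.
Numerically: E[X] ≈ 0.082305.

E[X] = 60 · (1/3)^{6} = 20/243 ≈ 0.082305.


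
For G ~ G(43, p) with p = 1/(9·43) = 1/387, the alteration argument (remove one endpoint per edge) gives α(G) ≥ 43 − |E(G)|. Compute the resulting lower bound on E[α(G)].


E[|E(G)|] = C(43, 2)·p = 903 · (1/387) = 7/3.
E[α(G)] ≥ n − E[|E(G)|] = 43 − 7/3 = 122/3.
Numerically: ≈ 40.667.
(This is only a lower bound; the true E[α(G)] may be larger.)

E[α(G)] ≥ 122/3 ≈ 40.667.


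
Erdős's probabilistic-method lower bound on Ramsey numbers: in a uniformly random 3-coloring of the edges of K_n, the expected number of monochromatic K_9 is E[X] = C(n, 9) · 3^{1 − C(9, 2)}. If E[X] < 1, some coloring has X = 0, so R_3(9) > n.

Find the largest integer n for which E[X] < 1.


We need C(n, 9) · 3^{1 − 36} < 1, i.e. C(n, 9) < 3^{36 − 1} = 50031545098999707.
Check values of n near the boundary:
  n = 296: C(296, 9) = 42513789098994080; 42513789098994080 < 50031545098999707? YES
  n = 297: C(297, 9) = 43842345008337645; 43842345008337645 < 50031545098999707? YES
  n = 298: C(298, 9) = 45207677551849890; 45207677551849890 < 50031545098999707? YES
  n = 299: C(299, 9) = 46610674441390059; 46610674441390059 < 50031545098999707? YES
  n = 300: C(300, 9) = 48052241692154700; 48052241692154700 < 50031545098999707? YES
  n = 301: C(301, 9) = 49533303936090975; 49533303936090975 < 50031545098999707? YES
  n = 302: C(302, 9) = 51054804739588650; 51054804739588650 < 50031545098999707? NO
  n = 303: C(303, 9) = 52617706925494425; 52617706925494425 < 50031545098999707? NO
The largest n with C(n, 9) < 50031545098999707 is n = 301 (where E[X] = 16511101312030325/16677181699666569 ≈ 0.990). Hence R_3(9) > 301, i.e. R_3(9) ≥ 302.

Largest n = 301; hence R_3(9) > 301.


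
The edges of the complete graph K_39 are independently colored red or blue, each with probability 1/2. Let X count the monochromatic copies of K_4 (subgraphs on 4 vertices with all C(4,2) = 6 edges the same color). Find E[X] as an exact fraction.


Let X = Σ_S X_S over the C(39, 4) = 82251 subsets S of size 4, where X_S = 1 if the K_4 on S is monochromatic.
For a fixed S, the K_4 on S has C(4, 2) = 6 edges. P[all 6 edges red] = (1/2)^6, and likewise for blue, so P[monochromatic] = 2·(1/2)^6 = 2^{1 − 6} = 1/32.
Summing: E[X] = C(39, 4) · 2^{1 − 6} = 82251 · 1/32 = 82251/32.
Numerically: E[X] ≈ 2570.343750.

E[X] = C(39,4)·2^(1−C(4,2)) = 82251/32 ≈ 2570.343750.


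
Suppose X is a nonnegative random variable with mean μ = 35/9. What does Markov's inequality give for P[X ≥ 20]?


μ = E[X] = 35/9, a = 20.
Markov: P[X ≥ 20] ≤ μ/a = (35/9)/20 = 7/36.
Numerically: ≈ 0.194444.
(Since a = 20 > μ = 3.888889, the bound 7/36 is < 1 and informative.)

P[X ≥ 20] ≤ 7/36 ≈ 0.194444.


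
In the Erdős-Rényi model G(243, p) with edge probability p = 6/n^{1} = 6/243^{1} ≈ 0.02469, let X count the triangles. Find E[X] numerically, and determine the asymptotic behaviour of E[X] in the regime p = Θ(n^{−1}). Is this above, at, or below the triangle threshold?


Number of potential triangles: C(243, 3) = 2362041.
Each occurs with probability p³ ≈ (0.02469)³ ≈ 1.505341e-05.
By linearity: E[X] = C(243, 3)·p³ ≈ 2362041 · 1.505341e-05 ≈ 35.5568.
Here α = 1, so p = 6/n is exactly at the triangle threshold p ~ 1/n. Asymptotically E[X] → c³/6 = 6³/6 = 36 ≈ 36.0000, a bounded constant. In this regime the triangle count is asymptotically Poisson(c³/6).

E[X] ≈ 35.5568; in regime p = Θ(1/n^{1}) E[X] stays bounded (at the triangle threshold p ~ 1/n).


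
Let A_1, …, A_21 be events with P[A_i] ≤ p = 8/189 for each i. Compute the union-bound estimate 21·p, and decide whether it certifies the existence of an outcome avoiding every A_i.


Union bound: P[∪_{i=1}^{21} A_i] ≤ Σ_i P[A_i] ≤ 21·p = 21·(8/189) = 8/9.
Numerically: 8/9 ≈ 0.888889.
Is 8/9 < 1? YES.
Since P[∪ A_i] ≤ 8/9 < 1, the complement has P[∩ A_i^c] ≥ 1 − 8/9 = 1/9 > 0, so some outcome avoids every A_i.

21·p = 8/9 ≈ 0.888889; existence CERTIFIED by the union bound.


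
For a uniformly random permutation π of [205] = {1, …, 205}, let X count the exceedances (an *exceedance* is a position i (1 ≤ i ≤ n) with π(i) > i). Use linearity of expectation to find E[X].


Write X = Σ_{i=1}^{205} X_i, where X_i = 1_{π(i) > i}.
For each fixed i, π(i) is uniform over {1, …, 205} (marginal of a uniform permutation), so P[π(i) > i] = (n − i)/n. Summing: Σ_{i=1}^{205} (n − i)/n = (0 + 1 + … + 204)/205 = 205(205 − 1)/(2·205) = (205 − 1)/2.
Hence E[X] = Σ_{i=1}^{205} (205 − i)/205 = 102 ≈ 102.0000.

E[X] = 102 = 102.0000.


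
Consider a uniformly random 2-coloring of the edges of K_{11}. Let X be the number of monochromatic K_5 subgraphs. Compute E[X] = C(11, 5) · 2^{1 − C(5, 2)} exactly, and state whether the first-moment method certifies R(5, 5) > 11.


E[X] = C(11, 5) · 2^{1 − 10} = 462 · 2^{−9} = 462/512.
As a reduced fraction: E[X] = 231/256 ≈ 0.90234.
Is E[X] < 1? YES.
Since E[X] < 1, there exists a 2-coloring of K_{11} with no monochromatic K_5; hence R(5, 5) > 11.

E[X] = 231/256 ≈ 0.90234; E[X] < 1, so R(5, 5) > 11.


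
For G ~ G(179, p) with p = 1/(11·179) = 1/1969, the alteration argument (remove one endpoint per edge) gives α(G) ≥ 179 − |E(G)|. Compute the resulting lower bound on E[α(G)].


E[|E(G)|] = C(179, 2)·p = 15931 · (1/1969) = 89/11.
E[α(G)] ≥ n − E[|E(G)|] = 179 − 89/11 = 1880/11.
Numerically: ≈ 170.90909.
(This is only a lower bound; the true E[α(G)] may be larger.)

E[α(G)] ≥ 1880/11 ≈ 170.90909.


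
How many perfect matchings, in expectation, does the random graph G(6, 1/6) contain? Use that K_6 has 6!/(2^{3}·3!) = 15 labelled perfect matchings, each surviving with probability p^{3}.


K_6 has 6!/(2^{3}·3!) = 15 labelled perfect matchings.
For each such perfect matching H, let X_H = 1 if all 3 edges of H are present in G. Then P[X_H = 1] = p^{3} = (1/6)^{3} = 1/216.
By linearity of expectation: E[X] = Σ_H E[X_H] = 15 · p^{3} = 15 · 1/216 = 5/72.
Numerically: E[X] ≈ 0.0694.

E[X] = 15 · (1/6)^{3} = 5/72 ≈ 0.0694.


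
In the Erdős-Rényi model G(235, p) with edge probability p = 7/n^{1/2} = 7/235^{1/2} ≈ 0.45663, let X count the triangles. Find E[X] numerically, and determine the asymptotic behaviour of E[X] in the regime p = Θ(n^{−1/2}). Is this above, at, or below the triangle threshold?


Number of potential triangles: C(235, 3) = 2135445.
Each occurs with probability p³ ≈ (0.45663)³ ≈ 9.5212140e-02.
By linearity: E[X] = C(235, 3)·p³ ≈ 2135445 · 9.5212140e-02 ≈ 203320.28835.
Since α = 1/2 < 1, p = c/n^{1/2} ≫ 1/n is above the triangle threshold p ~ 1/n. Asymptotically E[X] ~ (c³/6)·n^{3(1−α)} = (7³/6)·n^{1.5} → ∞; triangles are abundant w.h.p.

E[X] ≈ 203320.28835; in regime p = Θ(1/n^{1/2}) E[X] diverges (above the triangle threshold p ~ 1/n).


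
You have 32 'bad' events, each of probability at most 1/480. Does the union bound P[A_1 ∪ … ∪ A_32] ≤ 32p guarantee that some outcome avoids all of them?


Union bound: P[∪_{i=1}^{32} A_i] ≤ Σ_i P[A_i] ≤ 32·p = 32·(1/480) = 1/15.
Numerically: 1/15 ≈ 0.0667.
Is 1/15 < 1? YES.
Since P[∪ A_i] ≤ 1/15 < 1, the complement has P[∩ A_i^c] ≥ 1 − 1/15 = 14/15 > 0, so some outcome avoids every A_i.

32·p = 1/15 ≈ 0.0667; existence CERTIFIED by the union bound.


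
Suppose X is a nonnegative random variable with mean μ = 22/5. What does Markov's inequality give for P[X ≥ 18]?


μ = E[X] = 22/5, a = 18.
Markov: P[X ≥ 18] ≤ μ/a = (22/5)/18 = 11/45.
Numerically: ≈ 0.24444.
(Since a = 18 > μ = 4.40000, the bound 11/45 is < 1 and informative.)

P[X ≥ 18] ≤ 11/45 ≈ 0.24444.


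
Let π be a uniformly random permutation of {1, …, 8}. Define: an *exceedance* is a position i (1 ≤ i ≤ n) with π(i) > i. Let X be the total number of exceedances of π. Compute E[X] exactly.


Write X = Σ_{i=1}^{8} X_i, where X_i = 1_{π(i) > i}.
For each fixed i, π(i) is uniform over {1, …, 8} (marginal of a uniform permutation), so P[π(i) > i] = (n − i)/n. Summing: Σ_{i=1}^{8} (n − i)/n = (0 + 1 + … + 7)/8 = 8(8 − 1)/(2·8) = (8 − 1)/2.
Hence E[X] = Σ_{i=1}^{8} (8 − i)/8 = 7/2 ≈ 3.50000.

E[X] = 7/2 = 3.50000.


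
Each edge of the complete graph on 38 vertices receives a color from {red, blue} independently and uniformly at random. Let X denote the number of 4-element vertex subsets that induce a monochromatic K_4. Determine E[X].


Let X = Σ_S X_S over the C(38, 4) = 73815 subsets S of size 4, where X_S = 1 if the K_4 on S is monochromatic.
For a fixed S, the K_4 on S has C(4, 2) = 6 edges. P[all 6 edges red] = (1/2)^6, and likewise for blue, so P[monochromatic] = 2·(1/2)^6 = 2^{1 − 6} = 1/32.
Summing: E[X] = C(38, 4) · 2^{1 − 6} = 73815 · 1/32 = 73815/32.
Numerically: E[X] ≈ 2306.7188.

E[X] = C(38,4)·2^(1−C(4,2)) = 73815/32 ≈ 2306.7188.


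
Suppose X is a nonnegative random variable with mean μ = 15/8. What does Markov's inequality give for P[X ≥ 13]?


μ = E[X] = 15/8, a = 13.
Markov: P[X ≥ 13] ≤ μ/a = (15/8)/13 = 15/104.
Numerically: ≈ 0.144.
(Since a = 13 > μ = 1.875, the bound 15/104 is < 1 and informative.)

P[X ≥ 13] ≤ 15/104 ≈ 0.144.


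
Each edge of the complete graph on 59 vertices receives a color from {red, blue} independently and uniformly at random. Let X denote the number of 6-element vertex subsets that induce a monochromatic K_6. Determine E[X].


Let X = Σ_S X_S over the C(59, 6) = 45057474 subsets S of size 6, where X_S = 1 if the K_6 on S is monochromatic.
For a fixed S, the K_6 on S has C(6, 2) = 15 edges. P[all 15 edges red] = (1/2)^15, and likewise for blue, so P[monochromatic] = 2·(1/2)^15 = 2^{1 − 15} = 1/16384.
By linearity: E[X] = C(59, 6) · 2^{1 − 15} = 45057474 · 1/16384 = 22528737/8192.
Numerically: E[X] ≈ 2750.089966.

E[X] = C(59,6)·2^(1−C(6,2)) = 22528737/8192 ≈ 2750.089966.


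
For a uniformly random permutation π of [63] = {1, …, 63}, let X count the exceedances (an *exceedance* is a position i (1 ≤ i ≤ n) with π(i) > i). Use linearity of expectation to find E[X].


Write X = Σ_{i=1}^{63} X_i, where X_i = 1_{π(i) > i}.
For each fixed i, π(i) is uniform over {1, …, 63} (marginal of a uniform permutation), so P[π(i) > i] = (n − i)/n. Summing: Σ_{i=1}^{63} (n − i)/n = (0 + 1 + … + 62)/63 = 63(63 − 1)/(2·63) = (63 − 1)/2.
Hence E[X] = Σ_{i=1}^{63} (63 − i)/63 = 31 ≈ 31.00000.

E[X] = 31 = 31.00000.


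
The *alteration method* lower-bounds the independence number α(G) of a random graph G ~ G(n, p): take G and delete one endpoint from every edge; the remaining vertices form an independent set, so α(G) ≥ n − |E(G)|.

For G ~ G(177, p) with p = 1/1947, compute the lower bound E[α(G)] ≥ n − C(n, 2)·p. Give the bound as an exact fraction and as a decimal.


E[|E(G)|] = C(177, 2)·p = 15576 · (1/1947) = 8.
E[α(G)] ≥ n − E[|E(G)|] = 177 − 8 = 169.
Numerically: ≈ 169.0000.
(This is only a lower bound; the true E[α(G)] may be larger.)

E[α(G)] ≥ 169 ≈ 169.0000.


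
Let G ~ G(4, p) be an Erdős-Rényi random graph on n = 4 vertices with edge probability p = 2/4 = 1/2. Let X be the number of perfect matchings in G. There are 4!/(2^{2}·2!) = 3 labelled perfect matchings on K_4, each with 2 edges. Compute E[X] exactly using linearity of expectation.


K_4 has 4!/(2^{2}·2!) = 3 labelled perfect matchings.
For each such perfect matching H, let X_H = 1 if all 2 edges of H are present in G. Then P[X_H = 1] = p^{2} = (1/2)^{2} = 1/4.
Summing the indicators: E[X] = Σ_H E[X_H] = 3 · p^{2} = 3 · 1/4 = 3/4.
Numerically: E[X] ≈ 0.75.

E[X] = 3 · (1/2)^{2} = 3/4 ≈ 0.75.


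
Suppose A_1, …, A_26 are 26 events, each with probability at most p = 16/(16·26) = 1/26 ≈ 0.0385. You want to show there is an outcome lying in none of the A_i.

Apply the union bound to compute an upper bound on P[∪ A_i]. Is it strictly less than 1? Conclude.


Union bound: P[∪_{i=1}^{26} A_i] ≤ Σ_i P[A_i] ≤ 26·p = 26·(1/26) = 1.
Numerically: 1 ≈ 1.0000.
Is 1 < 1? NO.
Since the bound 1 is ≥ 1, the union bound is uninformative here; it does NOT by itself certify existence.

26·p = 1 ≈ 1.0000; existence NOT certified by the union bound.


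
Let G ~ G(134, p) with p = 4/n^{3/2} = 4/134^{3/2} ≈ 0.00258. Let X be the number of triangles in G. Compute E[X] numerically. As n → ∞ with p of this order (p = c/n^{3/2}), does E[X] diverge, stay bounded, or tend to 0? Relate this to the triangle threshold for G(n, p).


Number of potential triangles: C(134, 3) = 392084.
Each occurs with probability p³ ≈ (0.00258)³ ≈ 1.71478e-08.
By linearity: E[X] = C(134, 3)·p³ ≈ 392084 · 1.71478e-08 ≈ 0.007.
Since α = 3/2 > 1, p = c/n^{3/2} = o(1/n) is below the triangle threshold p ~ 1/n. Asymptotically E[X] ~ (c³/6)·n^{3(1−α)} = (4³/6)·n^{-1.5} → 0, so by Markov's inequality G has no triangles w.h.p.

E[X] ≈ 0.007; in regime p = Θ(1/n^{3/2}) E[X] tends to 0 (below the triangle threshold p ~ 1/n).


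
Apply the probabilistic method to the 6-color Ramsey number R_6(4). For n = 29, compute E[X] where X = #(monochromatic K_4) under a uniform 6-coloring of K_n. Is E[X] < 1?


E[X] = C(29, 4) · 6^{1 − 6} = 23751 · 6^{−5} = 23751/7776.
As a reduced fraction: E[X] = 2639/864 ≈ 3.054398.
Is E[X] < 1? NO.
Since E[X] ≥ 1, the first-moment bound is inconclusive at n = 29; it does NOT by itself certify R_6(4) > 29.

E[X] = 2639/864 ≈ 3.054398; E[X] ≥ 1; first-moment method inconclusive here.


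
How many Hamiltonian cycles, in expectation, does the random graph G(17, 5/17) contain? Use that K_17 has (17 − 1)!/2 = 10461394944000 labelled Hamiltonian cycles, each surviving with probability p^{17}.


K_17 has (17 − 1)!/2 = 10461394944000 labelled Hamiltonian cycles.
For each such Hamiltonian cycle H, let X_H = 1 if all 17 edges of H are present in G. Then P[X_H = 1] = p^{17} = (5/17)^{17} = 762939453125/827240261886336764177.
By linearity: E[X] = Σ_H E[X_H] = 10461394944000 · p^{17} = 10461394944000 · 762939453125/827240261886336764177 = 7981410937500000000000000/827240261886336764177.
Numerically: E[X] ≈ 9648.2.

E[X] = 10461394944000 · (5/17)^{17} = 7981410937500000000000000/827240261886336764177 ≈ 9648.2.


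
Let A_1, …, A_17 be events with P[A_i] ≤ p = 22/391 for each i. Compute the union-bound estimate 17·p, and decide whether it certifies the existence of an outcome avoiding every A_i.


Union bound: P[∪_{i=1}^{17} A_i] ≤ Σ_i P[A_i] ≤ 17·p = 17·(22/391) = 22/23.
Numerically: 22/23 ≈ 0.956522.
Is 22/23 < 1? YES.
Since P[∪ A_i] ≤ 22/23 < 1, the complement has P[∩ A_i^c] ≥ 1 − 22/23 = 1/23 > 0, so some outcome avoids every A_i.

17·p = 22/23 ≈ 0.956522; existence CERTIFIED by the union bound.


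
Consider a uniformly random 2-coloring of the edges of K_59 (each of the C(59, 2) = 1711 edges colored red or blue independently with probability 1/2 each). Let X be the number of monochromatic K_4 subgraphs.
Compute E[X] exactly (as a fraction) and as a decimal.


Let X = Σ_S X_S over the C(59, 4) = 455126 subsets S of size 4, where X_S = 1 if the K_4 on S is monochromatic.
For a fixed S, the K_4 on S has C(4, 2) = 6 edges. P[all 6 edges red] = (1/2)^6, and likewise for blue, so P[monochromatic] = 2·(1/2)^6 = 2^{1 − 6} = 1/32.
By linearity: E[X] = C(59, 4) · 2^{1 − 6} = 455126 · 1/32 = 227563/16.
Numerically: E[X] ≈ 14222.68750.

E[X] = C(59,4)·2^(1−C(4,2)) = 227563/16 ≈ 14222.68750.


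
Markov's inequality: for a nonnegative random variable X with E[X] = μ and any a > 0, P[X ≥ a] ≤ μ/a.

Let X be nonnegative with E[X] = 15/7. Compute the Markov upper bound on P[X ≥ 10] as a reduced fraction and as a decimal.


μ = E[X] = 15/7, a = 10.
Markov: P[X ≥ 10] ≤ μ/a = (15/7)/10 = 3/14.
Numerically: ≈ 0.214286.
(Since a = 10 > μ = 2.142857, the bound 3/14 is < 1 and informative.)

P[X ≥ 10] ≤ 3/14 ≈ 0.214286.


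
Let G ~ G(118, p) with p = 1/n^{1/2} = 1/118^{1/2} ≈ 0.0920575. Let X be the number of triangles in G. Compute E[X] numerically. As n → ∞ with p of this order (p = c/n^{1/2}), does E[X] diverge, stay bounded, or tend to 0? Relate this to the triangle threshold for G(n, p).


Number of potential triangles: C(118, 3) = 266916.
Each occurs with probability p³ ≈ (0.0920575)³ ≈ 7.80147981e-04.
By linearity: E[X] = C(118, 3)·p³ ≈ 266916 · 7.80147981e-04 ≈ 208.233979.
Since α = 1/2 < 1, p = c/n^{1/2} ≫ 1/n is above the triangle threshold p ~ 1/n. Asymptotically E[X] ~ (c³/6)·n^{3(1−α)} = (1³/6)·n^{1.5} → ∞; triangles are abundant w.h.p.

E[X] ≈ 208.233979; in regime p = Θ(1/n^{1/2}) E[X] diverges (above the triangle threshold p ~ 1/n).


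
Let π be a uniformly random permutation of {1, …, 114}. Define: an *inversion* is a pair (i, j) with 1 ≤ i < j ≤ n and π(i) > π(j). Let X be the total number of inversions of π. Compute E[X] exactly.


Write X = Σ X_I over the C(114, 2) = 6441 pairs i < j, with X_I the indicator of one inversion.
There are 6441 indicators.
For each fixed pair i < j, the values π(i) and π(j) are two distinct elements of {1, …, 114} in uniformly random order; by symmetry P[π(i) > π(j)] = 1/2.
By linearity: E[X] = 6441 · (1/2) = C(114, 2) · (1/2) = 6441/2 = 6441/2 ≈ 3220.500.

E[X] = 6441/2 = 3220.500.


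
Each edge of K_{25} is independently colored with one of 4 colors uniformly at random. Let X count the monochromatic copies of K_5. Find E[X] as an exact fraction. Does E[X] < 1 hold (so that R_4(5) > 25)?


E[X] = C(25, 5) · 4^{1 − 10} = 53130 · 4^{−9} = 53130/262144.
As a reduced fraction: E[X] = 26565/131072 ≈ 0.2027.
Is E[X] < 1? YES.
Since E[X] < 1, there exists a 4-coloring of K_{25} with no monochromatic K_5; hence R_4(5) > 25.

E[X] = 26565/131072 ≈ 0.2027; E[X] < 1, so R_4(5) > 25.


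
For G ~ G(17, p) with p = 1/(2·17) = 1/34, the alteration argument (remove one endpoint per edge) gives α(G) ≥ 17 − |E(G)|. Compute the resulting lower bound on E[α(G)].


E[|E(G)|] = C(17, 2)·p = 136 · (1/34) = 4.
E[α(G)] ≥ n − E[|E(G)|] = 17 − 4 = 13.
Numerically: ≈ 13.00000.
(This is only a lower bound; the true E[α(G)] may be larger.)

E[α(G)] ≥ 13 ≈ 13.00000.


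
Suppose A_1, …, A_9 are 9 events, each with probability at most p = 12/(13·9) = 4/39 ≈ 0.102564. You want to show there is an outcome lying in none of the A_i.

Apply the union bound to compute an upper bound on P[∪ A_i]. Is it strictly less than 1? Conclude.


Union bound: P[∪_{i=1}^{9} A_i] ≤ Σ_i P[A_i] ≤ 9·p = 9·(4/39) = 12/13.
Numerically: 12/13 ≈ 0.923077.
Is 12/13 < 1? YES.
Since P[∪ A_i] ≤ 12/13 < 1, the complement has P[∩ A_i^c] ≥ 1 − 12/13 = 1/13 > 0, so some outcome avoids every A_i.

9·p = 12/13 ≈ 0.923077; existence CERTIFIED by the union bound.


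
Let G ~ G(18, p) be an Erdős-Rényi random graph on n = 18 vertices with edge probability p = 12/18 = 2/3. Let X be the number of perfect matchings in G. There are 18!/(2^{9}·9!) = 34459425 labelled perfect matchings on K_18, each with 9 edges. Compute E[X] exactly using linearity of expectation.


K_18 has 18!/(2^{9}·9!) = 34459425 labelled perfect matchings.
For each such perfect matching H, let X_H = 1 if all 9 edges of H are present in G. Then P[X_H = 1] = p^{9} = (2/3)^{9} = 512/19683.
Summing the indicators: E[X] = Σ_H E[X_H] = 34459425 · p^{9} = 34459425 · 512/19683 = 217817600/243.
Numerically: E[X] ≈ 8.964e+05.

E[X] = 34459425 · (2/3)^{9} = 217817600/243 ≈ 8.964e+05.


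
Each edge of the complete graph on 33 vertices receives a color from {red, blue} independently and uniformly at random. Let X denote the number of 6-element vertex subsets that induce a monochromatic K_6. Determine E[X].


Let X = Σ_S X_S over the C(33, 6) = 1107568 subsets S of size 6, where X_S = 1 if the K_6 on S is monochromatic.
For a fixed S, the K_6 on S has C(6, 2) = 15 edges. P[all 15 edges red] = (1/2)^15, and likewise for blue, so P[monochromatic] = 2·(1/2)^15 = 2^{1 − 15} = 1/16384.
By linearity of expectation: E[X] = C(33, 6) · 2^{1 − 15} = 1107568 · 1/16384 = 69223/1024.
Numerically: E[X] ≈ 67.601.

E[X] = C(33,6)·2^(1−C(6,2)) = 69223/1024 ≈ 67.601.


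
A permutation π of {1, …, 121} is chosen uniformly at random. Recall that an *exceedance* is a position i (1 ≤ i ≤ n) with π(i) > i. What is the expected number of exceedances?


Write X = Σ_{i=1}^{121} X_i, where X_i = 1_{π(i) > i}.
For each fixed i, π(i) is uniform over {1, …, 121} (marginal of a uniform permutation), so P[π(i) > i] = (n − i)/n. Summing: Σ_{i=1}^{121} (n − i)/n = (0 + 1 + … + 120)/121 = 121(121 − 1)/(2·121) = (121 − 1)/2.
Hence E[X] = Σ_{i=1}^{121} (121 − i)/121 = 60 ≈ 60.0000.

E[X] = 60 = 60.0000.


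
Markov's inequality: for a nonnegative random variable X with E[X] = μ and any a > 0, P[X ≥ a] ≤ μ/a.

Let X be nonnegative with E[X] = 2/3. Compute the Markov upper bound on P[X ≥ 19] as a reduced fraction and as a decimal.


μ = E[X] = 2/3, a = 19.
Markov: P[X ≥ 19] ≤ μ/a = (2/3)/19 = 2/57.
Numerically: ≈ 0.0351.
(Since a = 19 > μ = 0.6667, the bound 2/57 is < 1 and informative.)

P[X ≥ 19] ≤ 2/57 ≈ 0.0351.


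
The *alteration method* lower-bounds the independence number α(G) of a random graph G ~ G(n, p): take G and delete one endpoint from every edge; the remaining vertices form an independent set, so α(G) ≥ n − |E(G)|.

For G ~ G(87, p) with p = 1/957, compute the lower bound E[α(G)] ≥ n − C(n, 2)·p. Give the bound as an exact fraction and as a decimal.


E[|E(G)|] = C(87, 2)·p = 3741 · (1/957) = 43/11.
E[α(G)] ≥ n − E[|E(G)|] = 87 − 43/11 = 914/11.
Numerically: ≈ 83.09091.
(This is only a lower bound; the true E[α(G)] may be larger.)

E[α(G)] ≥ 914/11 ≈ 83.09091.


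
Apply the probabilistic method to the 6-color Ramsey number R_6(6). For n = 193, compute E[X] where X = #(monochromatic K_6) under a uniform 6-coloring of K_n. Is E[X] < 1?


E[X] = C(193, 6) · 6^{1 − 15} = 66364016544 · 6^{−14} = 66364016544/78364164096.
As a reduced fraction: E[X] = 230430613/272097792 ≈ 0.846867.
Is E[X] < 1? YES.
Since E[X] < 1, there exists a 6-coloring of K_{193} with no monochromatic K_6; hence R_6(6) > 193.

E[X] = 230430613/272097792 ≈ 0.846867; E[X] < 1, so R_6(6) > 193.


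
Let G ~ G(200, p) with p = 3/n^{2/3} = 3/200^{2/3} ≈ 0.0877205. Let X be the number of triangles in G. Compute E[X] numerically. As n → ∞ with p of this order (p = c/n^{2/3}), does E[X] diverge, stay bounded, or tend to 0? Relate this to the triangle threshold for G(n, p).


Number of potential triangles: C(200, 3) = 1313400.
Each occurs with probability p³ ≈ (0.0877205)³ ≈ 6.75000000e-04.
By linearity: E[X] = C(200, 3)·p³ ≈ 1313400 · 6.75000000e-04 ≈ 886.545000.
Since α = 2/3 < 1, p = c/n^{2/3} ≫ 1/n is above the triangle threshold p ~ 1/n. Asymptotically E[X] ~ (c³/6)·n^{3(1−α)} = (3³/6)·n^{1} → ∞; triangles are abundant w.h.p.

E[X] ≈ 886.545000; in regime p = Θ(1/n^{2/3}) E[X] diverges (above the triangle threshold p ~ 1/n).


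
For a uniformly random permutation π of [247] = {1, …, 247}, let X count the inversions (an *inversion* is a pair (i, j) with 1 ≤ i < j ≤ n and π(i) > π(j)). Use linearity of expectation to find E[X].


Write X = Σ X_I over the C(247, 2) = 30381 pairs i < j, with X_I the indicator of one inversion.
There are 30381 indicators.
For each fixed pair i < j, the values π(i) and π(j) are two distinct elements of {1, …, 247} in uniformly random order; by symmetry P[π(i) > π(j)] = 1/2.
By linearity: E[X] = 30381 · (1/2) = C(247, 2) · (1/2) = 30381/2 = 30381/2 ≈ 15190.500.

E[X] = 30381/2 = 15190.500.


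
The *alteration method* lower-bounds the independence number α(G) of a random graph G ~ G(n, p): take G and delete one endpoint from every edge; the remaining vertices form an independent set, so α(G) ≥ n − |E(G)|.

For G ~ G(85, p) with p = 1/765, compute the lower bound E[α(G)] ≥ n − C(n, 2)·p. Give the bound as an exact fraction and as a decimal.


E[|E(G)|] = C(85, 2)·p = 3570 · (1/765) = 14/3.
E[α(G)] ≥ n − E[|E(G)|] = 85 − 14/3 = 241/3.
Numerically: ≈ 80.333.
(This is only a lower bound; the true E[α(G)] may be larger.)

E[α(G)] ≥ 241/3 ≈ 80.333.


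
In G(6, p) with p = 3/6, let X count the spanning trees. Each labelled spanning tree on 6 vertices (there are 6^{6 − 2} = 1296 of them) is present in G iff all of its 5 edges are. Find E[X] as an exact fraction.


K_6 has 6^{6 − 2} = 1296 labelled spanning trees.
For each such spanning tree H, let X_H = 1 if all 5 edges of H are present in G. Then P[X_H = 1] = p^{5} = (1/2)^{5} = 1/32.
By linearity: E[X] = Σ_H E[X_H] = 1296 · p^{5} = 1296 · 1/32 = 81/2.
Numerically: E[X] ≈ 40.5.

E[X] = 1296 · (1/2)^{5} = 81/2 ≈ 40.5.


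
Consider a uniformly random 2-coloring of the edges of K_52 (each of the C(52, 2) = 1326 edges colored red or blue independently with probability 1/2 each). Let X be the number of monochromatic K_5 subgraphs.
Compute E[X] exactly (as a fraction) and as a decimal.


Let X = Σ_S X_S over the C(52, 5) = 2598960 subsets S of size 5, where X_S = 1 if the K_5 on S is monochromatic.
For a fixed S, the K_5 on S has C(5, 2) = 10 edges. P[all 10 edges red] = (1/2)^10, and likewise for blue, so P[monochromatic] = 2·(1/2)^10 = 2^{1 − 10} = 1/512.
By linearity of expectation: E[X] = C(52, 5) · 2^{1 − 10} = 2598960 · 1/512 = 162435/32.
Numerically: E[X] ≈ 5076.09375.

E[X] = C(52,5)·2^(1−C(5,2)) = 162435/32 ≈ 5076.09375.


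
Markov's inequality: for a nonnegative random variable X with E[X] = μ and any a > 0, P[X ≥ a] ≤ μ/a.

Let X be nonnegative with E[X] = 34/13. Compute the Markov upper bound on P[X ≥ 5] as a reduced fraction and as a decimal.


μ = E[X] = 34/13, a = 5.
Markov: P[X ≥ 5] ≤ μ/a = (34/13)/5 = 34/65.
Numerically: ≈ 0.5231.
(Since a = 5 > μ = 2.6154, the bound 34/65 is < 1 and informative.)

P[X ≥ 5] ≤ 34/65 ≈ 0.5231.


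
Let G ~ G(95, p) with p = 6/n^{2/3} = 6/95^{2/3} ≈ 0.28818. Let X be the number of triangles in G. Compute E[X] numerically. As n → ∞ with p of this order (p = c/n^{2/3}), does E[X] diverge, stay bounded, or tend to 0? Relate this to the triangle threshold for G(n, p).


Number of potential triangles: C(95, 3) = 138415.
Each occurs with probability p³ ≈ (0.28818)³ ≈ 2.3933518e-02.
By linearity: E[X] = C(95, 3)·p³ ≈ 138415 · 2.3933518e-02 ≈ 3312.75789.
Since α = 2/3 < 1, p = c/n^{2/3} ≫ 1/n is above the triangle threshold p ~ 1/n. Asymptotically E[X] ~ (c³/6)·n^{3(1−α)} = (6³/6)·n^{1} → ∞; triangles are abundant w.h.p.

E[X] ≈ 3312.75789; in regime p = Θ(1/n^{2/3}) E[X] diverges (above the triangle threshold p ~ 1/n).


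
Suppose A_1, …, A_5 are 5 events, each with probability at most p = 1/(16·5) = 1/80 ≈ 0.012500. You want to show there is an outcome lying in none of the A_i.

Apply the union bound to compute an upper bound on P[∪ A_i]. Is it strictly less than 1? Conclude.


Union bound: P[∪_{i=1}^{5} A_i] ≤ Σ_i P[A_i] ≤ 5·p = 5·(1/80) = 1/16.
Numerically: 1/16 ≈ 0.062500.
Is 1/16 < 1? YES.
Since P[∪ A_i] ≤ 1/16 < 1, the complement has P[∩ A_i^c] ≥ 1 − 1/16 = 15/16 > 0, so some outcome avoids every A_i.

5·p = 1/16 ≈ 0.062500; existence CERTIFIED by the union bound.


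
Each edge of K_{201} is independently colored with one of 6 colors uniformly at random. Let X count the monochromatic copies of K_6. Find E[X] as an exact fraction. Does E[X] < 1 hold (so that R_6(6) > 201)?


E[X] = C(201, 6) · 6^{1 − 15} = 84944276340 · 6^{−14} = 84944276340/78364164096.
As a reduced fraction: E[X] = 7078689695/6530347008 ≈ 1.0840.
Is E[X] < 1? NO.
Since E[X] ≥ 1, the first-moment bound is inconclusive at n = 201; it does NOT by itself certify R_6(6) > 201.

E[X] = 7078689695/6530347008 ≈ 1.0840; E[X] ≥ 1; first-moment method inconclusive here.


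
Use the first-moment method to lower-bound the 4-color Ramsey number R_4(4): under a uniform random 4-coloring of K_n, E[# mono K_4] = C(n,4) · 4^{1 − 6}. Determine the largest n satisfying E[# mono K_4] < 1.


We need C(n, 4) · 4^{1 − 6} < 1, i.e. C(n, 4) < 4^{6 − 1} = 1024.
Check values of n near the boundary:
  n = 9: C(9, 4) = 126; 126 < 1024? YES
  n = 10: C(10, 4) = 210; 210 < 1024? YES
  n = 11: C(11, 4) = 330; 330 < 1024? YES
  n = 12: C(12, 4) = 495; 495 < 1024? YES
  n = 13: C(13, 4) = 715; 715 < 1024? YES
  n = 14: C(14, 4) = 1001; 1001 < 1024? YES
  n = 15: C(15, 4) = 1365; 1365 < 1024? NO
The largest n with C(n, 4) < 1024 is n = 14 (where E[X] = 1001/1024 ≈ 0.9775391). Hence R_4(4) > 14, i.e. R_4(4) ≥ 15.

Largest n = 14; hence R_4(4) > 14.


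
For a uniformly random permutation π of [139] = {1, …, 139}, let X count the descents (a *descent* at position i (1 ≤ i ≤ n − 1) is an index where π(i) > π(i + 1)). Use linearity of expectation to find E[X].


Write X = Σ X_I over i = 1, …, 138, with X_I the indicator of one descent.
There are 138 indicators.
For each fixed i, the pair (π(i), π(i+1)) is a uniformly random ordered pair of distinct values from {1, …, 139}; by symmetry P[π(i) > π(i+1)] = 1/2.
By linearity: E[X] = 138 · (1/2) = (139 − 1) · (1/2) = 69 ≈ 69.0000.

E[X] = 69 = 69.0000.


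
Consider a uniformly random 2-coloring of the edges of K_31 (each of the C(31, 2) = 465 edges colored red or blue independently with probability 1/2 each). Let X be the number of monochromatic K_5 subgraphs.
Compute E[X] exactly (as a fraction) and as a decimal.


Let X = Σ_S X_S over the C(31, 5) = 169911 subsets S of size 5, where X_S = 1 if the K_5 on S is monochromatic.
For a fixed S, the K_5 on S has C(5, 2) = 10 edges. P[all 10 edges red] = (1/2)^10, and likewise for blue, so P[monochromatic] = 2·(1/2)^10 = 2^{1 − 10} = 1/512.
Summing: E[X] = C(31, 5) · 2^{1 − 10} = 169911 · 1/512 = 169911/512.
Numerically: E[X] ≈ 331.8574.

E[X] = C(31,5)·2^(1−C(5,2)) = 169911/512 ≈ 331.8574.


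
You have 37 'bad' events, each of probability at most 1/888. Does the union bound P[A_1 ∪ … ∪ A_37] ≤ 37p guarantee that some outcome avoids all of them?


Union bound: P[∪_{i=1}^{37} A_i] ≤ Σ_i P[A_i] ≤ 37·p = 37·(1/888) = 1/24.
Numerically: 1/24 ≈ 0.04167.
Is 1/24 < 1? YES.
Since P[∪ A_i] ≤ 1/24 < 1, the complement has P[∩ A_i^c] ≥ 1 − 1/24 = 23/24 > 0, so some outcome avoids every A_i.

37·p = 1/24 ≈ 0.04167; existence CERTIFIED by the union bound.


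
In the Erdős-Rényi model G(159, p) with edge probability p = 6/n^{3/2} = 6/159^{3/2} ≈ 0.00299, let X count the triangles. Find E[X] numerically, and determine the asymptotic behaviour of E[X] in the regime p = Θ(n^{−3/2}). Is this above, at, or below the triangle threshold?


Number of potential triangles: C(159, 3) = 657359.
Each occurs with probability p³ ≈ (0.00299)³ ≈ 2.68020e-08.
By linearity: E[X] = C(159, 3)·p³ ≈ 657359 · 2.68020e-08 ≈ 0.018.
Since α = 3/2 > 1, p = c/n^{3/2} = o(1/n) is below the triangle threshold p ~ 1/n. Asymptotically E[X] ~ (c³/6)·n^{3(1−α)} = (6³/6)·n^{-1.5} → 0, so by Markov's inequality G has no triangles w.h.p.

E[X] ≈ 0.018; in regime p = Θ(1/n^{3/2}) E[X] tends to 0 (below the triangle threshold p ~ 1/n).


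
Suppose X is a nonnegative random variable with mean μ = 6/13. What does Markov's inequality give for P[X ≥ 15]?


μ = E[X] = 6/13, a = 15.
Markov: P[X ≥ 15] ≤ μ/a = (6/13)/15 = 2/65.
Numerically: ≈ 0.03077.
(Since a = 15 > μ = 0.46154, the bound 2/65 is < 1 and informative.)

P[X ≥ 15] ≤ 2/65 ≈ 0.03077.


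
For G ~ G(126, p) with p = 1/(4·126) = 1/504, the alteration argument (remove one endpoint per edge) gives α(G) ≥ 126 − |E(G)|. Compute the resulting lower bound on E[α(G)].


E[|E(G)|] = C(126, 2)·p = 7875 · (1/504) = 125/8.
E[α(G)] ≥ n − E[|E(G)|] = 126 − 125/8 = 883/8.
Numerically: ≈ 110.375.
(This is only a lower bound; the true E[α(G)] may be larger.)

E[α(G)] ≥ 883/8 ≈ 110.375.


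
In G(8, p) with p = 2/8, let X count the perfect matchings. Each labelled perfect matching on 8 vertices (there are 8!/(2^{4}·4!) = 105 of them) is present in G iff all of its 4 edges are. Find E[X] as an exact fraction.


K_8 has 8!/(2^{4}·4!) = 105 labelled perfect matchings.
For each such perfect matching H, let X_H = 1 if all 4 edges of H are present in G. Then P[X_H = 1] = p^{4} = (1/4)^{4} = 1/256.
By linearity: E[X] = Σ_H E[X_H] = 105 · p^{4} = 105 · 1/256 = 105/256.
Numerically: E[X] ≈ 0.410156.

E[X] = 105 · (1/4)^{4} = 105/256 ≈ 0.410156.


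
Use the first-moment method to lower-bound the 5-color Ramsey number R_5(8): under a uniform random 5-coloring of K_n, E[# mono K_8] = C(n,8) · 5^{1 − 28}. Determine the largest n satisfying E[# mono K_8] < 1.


We need C(n, 8) · 5^{1 − 28} < 1, i.e. C(n, 8) < 5^{28 − 1} = 7450580596923828125.
Check values of n near the boundary:
  n = 860: C(860, 8) = 7182671140665308145; 7182671140665308145 < 7450580596923828125? YES
  n = 861: C(861, 8) = 7250034996615275865; 7250034996615275865 < 7450580596923828125? YES
  n = 862: C(862, 8) = 7317951015318931845; 7317951015318931845 < 7450580596923828125? YES
  n = 863: C(863, 8) = 7386423071602617757; 7386423071602617757 < 7450580596923828125? YES
  n = 864: C(864, 8) = 7455455062926006708; 7455455062926006708 < 7450580596923828125? NO
The largest n with C(n, 8) < 7450580596923828125 is n = 863 (where E[X] = 7386423071602617757/7450580596923828125 ≈ 0.991389). Hence R_5(8) > 863, i.e. R_5(8) ≥ 864.

Largest n = 863; hence R_5(8) > 863.


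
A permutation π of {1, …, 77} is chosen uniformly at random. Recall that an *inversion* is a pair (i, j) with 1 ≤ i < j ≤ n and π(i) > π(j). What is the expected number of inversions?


Write X = Σ X_I over the C(77, 2) = 2926 pairs i < j, with X_I the indicator of one inversion.
There are 2926 indicators.
For each fixed pair i < j, the values π(i) and π(j) are two distinct elements of {1, …, 77} in uniformly random order; by symmetry P[π(i) > π(j)] = 1/2.
By linearity: E[X] = 2926 · (1/2) = C(77, 2) · (1/2) = 2926/2 = 1463 ≈ 1463.00000.

E[X] = 1463 = 1463.00000.


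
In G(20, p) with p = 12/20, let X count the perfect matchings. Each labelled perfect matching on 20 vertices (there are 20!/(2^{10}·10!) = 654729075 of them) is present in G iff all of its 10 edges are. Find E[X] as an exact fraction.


K_20 has 20!/(2^{10}·10!) = 654729075 labelled perfect matchings.
For each such perfect matching H, let X_H = 1 if all 10 edges of H are present in G. Then P[X_H = 1] = p^{10} = (3/5)^{10} = 59049/9765625.
Summing the indicators: E[X] = Σ_H E[X_H] = 654729075 · p^{10} = 654729075 · 59049/9765625 = 1546443885987/390625.
Numerically: E[X] ≈ 3.959e+06.

E[X] = 654729075 · (3/5)^{10} = 1546443885987/390625 ≈ 3.959e+06.


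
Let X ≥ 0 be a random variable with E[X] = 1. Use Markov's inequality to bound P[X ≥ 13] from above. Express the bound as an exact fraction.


μ = E[X] = 1, a = 13.
Markov: P[X ≥ 13] ≤ μ/a = (1)/13 = 1/13.
Numerically: ≈ 0.0769.
(Since a = 13 > μ = 1.0000, the bound 1/13 is < 1 and informative.)

P[X ≥ 13] ≤ 1/13 ≈ 0.0769.


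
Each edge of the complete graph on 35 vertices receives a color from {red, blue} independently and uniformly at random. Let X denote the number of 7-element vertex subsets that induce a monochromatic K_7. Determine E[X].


Let X = Σ_S X_S over the C(35, 7) = 6724520 subsets S of size 7, where X_S = 1 if the K_7 on S is monochromatic.
For a fixed S, the K_7 on S has C(7, 2) = 21 edges. P[all 21 edges red] = (1/2)^21, and likewise for blue, so P[monochromatic] = 2·(1/2)^21 = 2^{1 − 21} = 1/1048576.
Summing: E[X] = C(35, 7) · 2^{1 − 21} = 6724520 · 1/1048576 = 840565/131072.
Numerically: E[X] ≈ 6.413002.

E[X] = C(35,7)·2^(1−C(7,2)) = 840565/131072 ≈ 6.413002.
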